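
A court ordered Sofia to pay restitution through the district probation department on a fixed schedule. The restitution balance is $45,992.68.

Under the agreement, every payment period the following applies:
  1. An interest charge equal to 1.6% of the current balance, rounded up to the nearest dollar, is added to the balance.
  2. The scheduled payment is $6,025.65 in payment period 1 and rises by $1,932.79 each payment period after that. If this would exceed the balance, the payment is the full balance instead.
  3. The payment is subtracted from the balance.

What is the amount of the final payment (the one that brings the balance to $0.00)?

$12,803.34

Payment period 1: opening $45,992.68; interest $736.00 → $46,728.68; payment $6,025.65; balance $40,703.03
Payment period 2: opening $40,703.03; interest $652.00 → $41,355.03; payment $7,958.44; balance $33,396.59
Payment period 3: opening $33,396.59; interest $535.00 → $33,931.59; payment $9,891.23; balance $24,040.36
Payment period 4: opening $24,040.36; interest $385.00 → $24,425.36; payment $11,824.02; balance $12,601.34
Payment period 5: opening $12,601.34; interest $202.00 → $12,803.34; payment $12,803.34; balance $0.00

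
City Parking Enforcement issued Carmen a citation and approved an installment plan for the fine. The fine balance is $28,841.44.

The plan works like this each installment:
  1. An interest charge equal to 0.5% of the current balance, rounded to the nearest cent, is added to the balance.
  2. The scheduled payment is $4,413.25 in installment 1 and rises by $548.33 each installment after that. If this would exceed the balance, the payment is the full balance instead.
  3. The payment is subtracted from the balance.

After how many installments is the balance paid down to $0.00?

# | Opening | Interest | Payment | End bal
1 | $28,841.44 | $144.21 | $4,413.25 | $24,572.40
2 | $24,572.40 | $122.86 | $4,961.58 | $19,733.68
3 | $19,733.68 | $98.67 | $5,509.91 | $14,322.44
4 | $14,322.44 | $71.61 | $6,058.24 | $8,335.81
5 | $8,335.81 | $41.68 | $6,606.57 | $1,770.92
6 | $1,770.92 | $8.85 | $1,779.77 | $0.00
Balance reaches $0.00 in installment 6.

6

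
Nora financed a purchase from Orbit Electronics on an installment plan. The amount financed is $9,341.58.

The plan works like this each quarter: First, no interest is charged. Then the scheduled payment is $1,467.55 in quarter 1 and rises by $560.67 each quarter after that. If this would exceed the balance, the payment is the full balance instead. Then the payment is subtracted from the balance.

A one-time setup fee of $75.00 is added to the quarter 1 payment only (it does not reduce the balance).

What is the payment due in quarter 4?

# | Opening | Payment | Fee | End bal
1 | $9,341.58 | $1,467.55 | $75.00 | $7,874.03
2 | $7,874.03 | $2,028.22 | — | $5,845.81
3 | $5,845.81 | $2,588.89 | — | $3,256.92
4 | $3,256.92 | $3,149.56 | — | $107.36

$3,149.56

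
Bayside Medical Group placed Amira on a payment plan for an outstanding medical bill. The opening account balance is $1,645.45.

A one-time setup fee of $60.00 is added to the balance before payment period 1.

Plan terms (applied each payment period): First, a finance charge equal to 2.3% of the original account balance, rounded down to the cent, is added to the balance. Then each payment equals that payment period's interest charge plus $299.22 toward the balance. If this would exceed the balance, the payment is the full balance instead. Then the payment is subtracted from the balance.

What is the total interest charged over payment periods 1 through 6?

$227.04

# | Opening | Interest | Payment | End bal
1 | $1,705.45 | $37.84 | $337.06 | $1,406.23
2 | $1,406.23 | $37.84 | $337.06 | $1,107.01
3 | $1,107.01 | $37.84 | $337.06 | $807.79
4 | $807.79 | $37.84 | $337.06 | $508.57
5 | $508.57 | $37.84 | $337.06 | $209.35
6 | $209.35 | $37.84 | $247.19 | $0.00
Total interest: $37.84 + $37.84 + $37.84 + $37.84 + $37.84 + $37.84 = $227.04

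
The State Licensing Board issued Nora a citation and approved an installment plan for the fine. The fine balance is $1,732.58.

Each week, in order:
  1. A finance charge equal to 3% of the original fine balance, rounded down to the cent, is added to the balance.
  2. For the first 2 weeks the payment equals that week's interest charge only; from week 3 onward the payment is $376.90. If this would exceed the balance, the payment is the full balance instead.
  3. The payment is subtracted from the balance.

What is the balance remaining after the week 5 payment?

Week 1: $1,732.58 +$51.97 interest = $1,784.55; pay $51.97 → $1,732.58
Week 2: $1,732.58 +$51.97 interest = $1,784.55; pay $51.97 → $1,732.58
Week 3: $1,732.58 +$51.97 interest = $1,784.55; pay $376.90 → $1,407.65
Week 4: $1,407.65 +$51.97 interest = $1,459.62; pay $376.90 → $1,082.72
Week 5: $1,082.72 +$51.97 interest = $1,134.69; pay $376.90 → $757.79

$757.79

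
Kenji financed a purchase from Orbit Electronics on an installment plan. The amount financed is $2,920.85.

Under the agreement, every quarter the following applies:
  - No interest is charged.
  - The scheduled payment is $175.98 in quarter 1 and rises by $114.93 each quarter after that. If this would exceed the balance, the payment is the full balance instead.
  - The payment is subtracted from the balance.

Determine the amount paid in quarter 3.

$405.84

Quarter 1: opening $2,920.85; payment $175.98; balance $2,744.87
Quarter 2: opening $2,744.87; payment $290.91; balance $2,453.96
Quarter 3: opening $2,453.96; payment $405.84; balance $2,048.12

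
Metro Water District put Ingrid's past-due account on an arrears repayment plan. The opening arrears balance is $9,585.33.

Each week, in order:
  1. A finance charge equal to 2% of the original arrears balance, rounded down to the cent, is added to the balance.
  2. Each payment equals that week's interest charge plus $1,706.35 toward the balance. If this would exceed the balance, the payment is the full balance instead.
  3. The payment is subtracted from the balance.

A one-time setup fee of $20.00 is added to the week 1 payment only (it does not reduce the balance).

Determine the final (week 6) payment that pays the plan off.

$1,245.28

Week 1: opening $9,585.33; interest $191.70 → $9,777.03; payment $1,898.05 (+ $20.00 fee); balance $7,878.98
Week 2: opening $7,878.98; interest $191.70 → $8,070.68; payment $1,898.05; balance $6,172.63
Week 3: opening $6,172.63; interest $191.70 → $6,364.33; payment $1,898.05; balance $4,466.28
Week 4: opening $4,466.28; interest $191.70 → $4,657.98; payment $1,898.05; balance $2,759.93
Week 5: opening $2,759.93; interest $191.70 → $2,951.63; payment $1,898.05; balance $1,053.58
Week 6: opening $1,053.58; interest $191.70 → $1,245.28; payment $1,245.28; balance $0.00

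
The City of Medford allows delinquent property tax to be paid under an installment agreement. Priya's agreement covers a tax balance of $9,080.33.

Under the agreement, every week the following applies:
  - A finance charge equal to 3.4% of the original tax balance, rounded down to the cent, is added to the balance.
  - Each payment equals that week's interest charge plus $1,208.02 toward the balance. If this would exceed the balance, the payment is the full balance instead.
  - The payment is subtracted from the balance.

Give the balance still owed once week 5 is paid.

# | Opening | Interest | Payment | End bal
1 | $9,080.33 | $308.73 | $1,516.75 | $7,872.31
2 | $7,872.31 | $308.73 | $1,516.75 | $6,664.29
3 | $6,664.29 | $308.73 | $1,516.75 | $5,456.27
4 | $5,456.27 | $308.73 | $1,516.75 | $4,248.25
5 | $4,248.25 | $308.73 | $1,516.75 | $3,040.23

$3,040.23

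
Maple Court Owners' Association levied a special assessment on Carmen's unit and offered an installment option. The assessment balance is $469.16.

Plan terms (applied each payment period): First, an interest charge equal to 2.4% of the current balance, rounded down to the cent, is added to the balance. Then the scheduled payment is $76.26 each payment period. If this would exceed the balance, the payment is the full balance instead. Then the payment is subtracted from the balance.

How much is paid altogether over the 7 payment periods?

$513.83

Payment period 1: opening $469.16; interest $11.25 → $480.41; payment $76.26; balance $404.15
Payment period 2: opening $404.15; interest $9.69 → $413.84; payment $76.26; balance $337.58
Payment period 3: opening $337.58; interest $8.10 → $345.68; payment $76.26; balance $269.42
Payment period 4: opening $269.42; interest $6.46 → $275.88; payment $76.26; balance $199.62
Payment period 5: opening $199.62; interest $4.79 → $204.41; payment $76.26; balance $128.15
Payment period 6: opening $128.15; interest $3.07 → $131.22; payment $76.26; balance $54.96
Payment period 7: opening $54.96; interest $1.31 → $56.27; payment $56.27; balance $0.00
Total paid: $513.83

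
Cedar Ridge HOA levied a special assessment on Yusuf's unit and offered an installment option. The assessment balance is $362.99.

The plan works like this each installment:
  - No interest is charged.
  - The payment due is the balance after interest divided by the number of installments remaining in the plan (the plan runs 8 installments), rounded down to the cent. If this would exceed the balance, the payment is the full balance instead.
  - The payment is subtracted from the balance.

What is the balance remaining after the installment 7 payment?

Installment 1: opening $362.99; payment $45.37; balance $317.62
Installment 2: opening $317.62; payment $45.37; balance $272.25
Installment 3: opening $272.25; payment $45.37; balance $226.88
Installment 4: opening $226.88; payment $45.37; balance $181.51
Installment 5: opening $181.51; payment $45.37; balance $136.14
Installment 6: opening $136.14; payment $45.38; balance $90.76
Installment 7: opening $90.76; payment $45.38; balance $45.38

$45.38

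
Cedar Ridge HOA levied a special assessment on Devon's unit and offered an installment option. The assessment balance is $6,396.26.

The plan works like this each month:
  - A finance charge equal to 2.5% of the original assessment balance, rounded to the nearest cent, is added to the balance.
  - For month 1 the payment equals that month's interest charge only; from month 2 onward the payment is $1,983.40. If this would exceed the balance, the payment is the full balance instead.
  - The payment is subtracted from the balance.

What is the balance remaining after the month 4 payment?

# | Opening | Interest | Payment | End bal
1 | $6,396.26 | $159.91 | $159.91 | $6,396.26
2 | $6,396.26 | $159.91 | $1,983.40 | $4,572.77
3 | $4,572.77 | $159.91 | $1,983.40 | $2,749.28
4 | $2,749.28 | $159.91 | $1,983.40 | $925.79

$925.79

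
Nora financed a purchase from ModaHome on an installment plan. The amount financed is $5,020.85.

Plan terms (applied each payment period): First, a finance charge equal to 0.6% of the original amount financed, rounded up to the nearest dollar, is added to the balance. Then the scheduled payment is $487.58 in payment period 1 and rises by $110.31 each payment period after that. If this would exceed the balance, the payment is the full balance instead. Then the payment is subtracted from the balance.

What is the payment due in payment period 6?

$1,039.13

Payment period 1: opening $5,020.85; interest $31.00 → $5,051.85; payment $487.58; balance $4,564.27
Payment period 2: opening $4,564.27; interest $31.00 → $4,595.27; payment $597.89; balance $3,997.38
Payment period 3: opening $3,997.38; interest $31.00 → $4,028.38; payment $708.20; balance $3,320.18
Payment period 4: opening $3,320.18; interest $31.00 → $3,351.18; payment $818.51; balance $2,532.67
Payment period 5: opening $2,532.67; interest $31.00 → $2,563.67; payment $928.82; balance $1,634.85
Payment period 6: opening $1,634.85; interest $31.00 → $1,665.85; payment $1,039.13; balance $626.72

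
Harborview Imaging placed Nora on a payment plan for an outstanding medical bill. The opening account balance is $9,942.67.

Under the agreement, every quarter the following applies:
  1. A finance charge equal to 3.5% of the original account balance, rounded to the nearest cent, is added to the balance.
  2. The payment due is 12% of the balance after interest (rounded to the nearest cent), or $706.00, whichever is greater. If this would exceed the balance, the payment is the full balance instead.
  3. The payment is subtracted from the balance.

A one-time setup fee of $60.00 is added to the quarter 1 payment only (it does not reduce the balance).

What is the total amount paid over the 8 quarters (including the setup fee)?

$7,576.70

# | Opening | Interest | Payment | Fee | End bal
1 | $9,942.67 | $347.99 | $1,234.88 | $60.00 | $9,055.78
2 | $9,055.78 | $347.99 | $1,128.45 | — | $8,275.32
3 | $8,275.32 | $347.99 | $1,034.80 | — | $7,588.51
4 | $7,588.51 | $347.99 | $952.38 | — | $6,984.12
5 | $6,984.12 | $347.99 | $879.85 | — | $6,452.26
6 | $6,452.26 | $347.99 | $816.03 | — | $5,984.22
7 | $5,984.22 | $347.99 | $759.87 | — | $5,572.34
8 | $5,572.34 | $347.99 | $710.44 | — | $5,209.89
Total paid: $7,576.70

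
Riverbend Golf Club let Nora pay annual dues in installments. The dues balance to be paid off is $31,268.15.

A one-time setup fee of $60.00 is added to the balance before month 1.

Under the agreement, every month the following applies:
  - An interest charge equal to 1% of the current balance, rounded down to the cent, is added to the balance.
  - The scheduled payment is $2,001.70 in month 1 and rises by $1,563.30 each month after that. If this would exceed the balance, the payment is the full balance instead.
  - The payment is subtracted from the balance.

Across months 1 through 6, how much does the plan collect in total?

# | Opening | Interest | Payment | End bal
1 | $31,328.15 | $313.28 | $2,001.70 | $29,639.73
2 | $29,639.73 | $296.39 | $3,565.00 | $26,371.12
3 | $26,371.12 | $263.71 | $5,128.30 | $21,506.53
4 | $21,506.53 | $215.06 | $6,691.60 | $15,029.99
5 | $15,029.99 | $150.29 | $8,254.90 | $6,925.38
6 | $6,925.38 | $69.25 | $6,994.63 | $0.00
Total paid: $32,636.13

$32,636.13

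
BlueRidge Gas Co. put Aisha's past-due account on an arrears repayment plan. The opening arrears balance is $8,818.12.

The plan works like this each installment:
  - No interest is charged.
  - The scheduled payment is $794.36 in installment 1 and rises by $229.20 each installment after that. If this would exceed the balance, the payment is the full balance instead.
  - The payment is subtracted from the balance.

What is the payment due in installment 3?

# | Opening | Payment | End bal
1 | $8,818.12 | $794.36 | $8,023.76
2 | $8,023.76 | $1,023.56 | $7,000.20
3 | $7,000.20 | $1,252.76 | $5,747.44

$1,252.76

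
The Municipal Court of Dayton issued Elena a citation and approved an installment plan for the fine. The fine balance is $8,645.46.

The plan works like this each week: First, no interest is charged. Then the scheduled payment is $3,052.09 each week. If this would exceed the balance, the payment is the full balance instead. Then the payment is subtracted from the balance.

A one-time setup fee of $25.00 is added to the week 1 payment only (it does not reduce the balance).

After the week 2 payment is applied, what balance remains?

$2,541.28

Week 1: opening $8,645.46; payment $3,052.09 (+ $25.00 fee); balance $5,593.37
Week 2: opening $5,593.37; payment $3,052.09; balance $2,541.28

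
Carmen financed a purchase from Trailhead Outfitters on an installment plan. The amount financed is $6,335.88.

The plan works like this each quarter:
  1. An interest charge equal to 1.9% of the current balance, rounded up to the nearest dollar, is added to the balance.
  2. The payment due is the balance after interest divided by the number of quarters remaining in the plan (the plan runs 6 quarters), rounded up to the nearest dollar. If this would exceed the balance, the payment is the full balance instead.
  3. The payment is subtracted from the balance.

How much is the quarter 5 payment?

$1,161.00

# | Opening | Interest | Payment | End bal
1 | $6,335.88 | $121.00 | $1,077.00 | $5,379.88
2 | $5,379.88 | $103.00 | $1,097.00 | $4,385.88
3 | $4,385.88 | $84.00 | $1,118.00 | $3,351.88
4 | $3,351.88 | $64.00 | $1,139.00 | $2,276.88
5 | $2,276.88 | $44.00 | $1,161.00 | $1,159.88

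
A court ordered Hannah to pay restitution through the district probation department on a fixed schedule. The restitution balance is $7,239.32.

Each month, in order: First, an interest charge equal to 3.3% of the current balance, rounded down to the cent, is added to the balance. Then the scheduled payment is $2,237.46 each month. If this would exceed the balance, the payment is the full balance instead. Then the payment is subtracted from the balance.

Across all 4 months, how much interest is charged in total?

Month 1: opening $7,239.32; interest $238.89 → $7,478.21; payment $2,237.46; balance $5,240.75
Month 2: opening $5,240.75; interest $172.94 → $5,413.69; payment $2,237.46; balance $3,176.23
Month 3: opening $3,176.23; interest $104.81 → $3,281.04; payment $2,237.46; balance $1,043.58
Month 4: opening $1,043.58; interest $34.43 → $1,078.01; payment $1,078.01; balance $0.00
Total interest: $238.89 + $172.94 + $104.81 + $34.43 = $551.07

$551.07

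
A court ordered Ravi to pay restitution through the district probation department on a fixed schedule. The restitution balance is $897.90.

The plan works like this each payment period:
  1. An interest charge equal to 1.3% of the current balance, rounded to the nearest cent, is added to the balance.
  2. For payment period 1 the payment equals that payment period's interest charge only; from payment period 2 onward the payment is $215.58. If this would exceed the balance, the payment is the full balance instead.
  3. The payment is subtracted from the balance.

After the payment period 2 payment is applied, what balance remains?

$693.99

# | Opening | Interest | Payment | End bal
1 | $897.90 | $11.67 | $11.67 | $897.90
2 | $897.90 | $11.67 | $215.58 | $693.99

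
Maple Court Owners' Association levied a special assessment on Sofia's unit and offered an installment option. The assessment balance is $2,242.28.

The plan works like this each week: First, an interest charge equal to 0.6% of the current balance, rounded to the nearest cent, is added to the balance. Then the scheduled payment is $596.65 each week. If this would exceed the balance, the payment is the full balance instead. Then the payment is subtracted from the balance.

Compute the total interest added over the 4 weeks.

Week 1: opening $2,242.28; interest $13.45 → $2,255.73; payment $596.65; balance $1,659.08
Week 2: opening $1,659.08; interest $9.95 → $1,669.03; payment $596.65; balance $1,072.38
Week 3: opening $1,072.38; interest $6.43 → $1,078.81; payment $596.65; balance $482.16
Week 4: opening $482.16; interest $2.89 → $485.05; payment $485.05; balance $0.00
Total interest: $13.45 + $9.95 + $6.43 + $2.89 = $32.72

$32.72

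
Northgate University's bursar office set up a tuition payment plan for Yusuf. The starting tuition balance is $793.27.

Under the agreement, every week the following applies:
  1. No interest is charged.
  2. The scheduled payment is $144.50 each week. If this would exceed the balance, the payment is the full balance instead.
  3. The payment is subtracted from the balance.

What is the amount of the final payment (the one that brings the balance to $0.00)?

$70.77

Week 1: opening $793.27; payment $144.50; balance $648.77
Week 2: opening $648.77; payment $144.50; balance $504.27
Week 3: opening $504.27; payment $144.50; balance $359.77
Week 4: opening $359.77; payment $144.50; balance $215.27
Week 5: opening $215.27; payment $144.50; balance $70.77
Week 6: opening $70.77; payment $70.77; balance $0.00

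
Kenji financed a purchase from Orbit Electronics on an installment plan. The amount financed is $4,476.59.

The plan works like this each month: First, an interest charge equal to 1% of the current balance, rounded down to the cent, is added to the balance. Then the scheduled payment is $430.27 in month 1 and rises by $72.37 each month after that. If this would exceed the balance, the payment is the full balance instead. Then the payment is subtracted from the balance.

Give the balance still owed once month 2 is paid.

Month 1: opening $4,476.59; interest $44.76 → $4,521.35; payment $430.27; balance $4,091.08
Month 2: opening $4,091.08; interest $40.91 → $4,131.99; payment $502.64; balance $3,629.35

$3,629.35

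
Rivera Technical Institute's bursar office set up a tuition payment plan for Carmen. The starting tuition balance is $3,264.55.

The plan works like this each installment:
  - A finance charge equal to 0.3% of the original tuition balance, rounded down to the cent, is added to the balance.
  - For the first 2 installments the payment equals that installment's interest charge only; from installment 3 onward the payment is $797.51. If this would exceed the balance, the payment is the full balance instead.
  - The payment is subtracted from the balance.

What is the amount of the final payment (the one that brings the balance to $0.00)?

Installment 1: opening $3,264.55; interest $9.79 → $3,274.34; payment $9.79; balance $3,264.55
Installment 2: opening $3,264.55; interest $9.79 → $3,274.34; payment $9.79; balance $3,264.55
Installment 3: opening $3,264.55; interest $9.79 → $3,274.34; payment $797.51; balance $2,476.83
Installment 4: opening $2,476.83; interest $9.79 → $2,486.62; payment $797.51; balance $1,689.11
Installment 5: opening $1,689.11; interest $9.79 → $1,698.90; payment $797.51; balance $901.39
Installment 6: opening $901.39; interest $9.79 → $911.18; payment $797.51; balance $113.67
Installment 7: opening $113.67; interest $9.79 → $123.46; payment $123.46; balance $0.00

$123.46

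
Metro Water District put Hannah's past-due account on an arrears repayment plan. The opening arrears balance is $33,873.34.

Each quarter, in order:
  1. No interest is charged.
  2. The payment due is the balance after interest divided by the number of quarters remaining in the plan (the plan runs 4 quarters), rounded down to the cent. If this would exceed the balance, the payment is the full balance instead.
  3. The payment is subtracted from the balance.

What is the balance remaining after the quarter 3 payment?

$8,468.34

Quarter 1: $33,873.34 − $8,468.33 → $25,405.01
Quarter 2: $25,405.01 − $8,468.33 → $16,936.68
Quarter 3: $16,936.68 − $8,468.34 → $8,468.34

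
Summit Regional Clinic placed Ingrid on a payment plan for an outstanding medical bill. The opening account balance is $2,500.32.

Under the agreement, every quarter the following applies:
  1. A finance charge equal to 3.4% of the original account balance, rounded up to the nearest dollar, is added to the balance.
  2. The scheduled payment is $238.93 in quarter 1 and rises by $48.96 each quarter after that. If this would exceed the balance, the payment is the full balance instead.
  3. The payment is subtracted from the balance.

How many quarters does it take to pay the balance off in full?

Quarter 1: opening $2,500.32; interest $86.00 → $2,586.32; payment $238.93; balance $2,347.39
Quarter 2: opening $2,347.39; interest $86.00 → $2,433.39; payment $287.89; balance $2,145.50
Quarter 3: opening $2,145.50; interest $86.00 → $2,231.50; payment $336.85; balance $1,894.65
Quarter 4: opening $1,894.65; interest $86.00 → $1,980.65; payment $385.81; balance $1,594.84
Quarter 5: opening $1,594.84; interest $86.00 → $1,680.84; payment $434.77; balance $1,246.07
Quarter 6: opening $1,246.07; interest $86.00 → $1,332.07; payment $483.73; balance $848.34
Quarter 7: opening $848.34; interest $86.00 → $934.34; payment $532.69; balance $401.65
Quarter 8: opening $401.65; interest $86.00 → $487.65; payment $487.65; balance $0.00
Balance reaches $0.00 in quarter 8.

8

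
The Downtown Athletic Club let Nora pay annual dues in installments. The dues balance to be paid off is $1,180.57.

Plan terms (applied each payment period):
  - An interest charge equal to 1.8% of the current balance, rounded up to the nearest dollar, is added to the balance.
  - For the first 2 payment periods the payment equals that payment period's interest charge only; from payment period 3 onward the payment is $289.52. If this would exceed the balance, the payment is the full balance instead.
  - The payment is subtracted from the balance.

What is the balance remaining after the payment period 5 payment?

Payment period 1: $1,180.57 +$22.00 interest = $1,202.57; pay $22.00 → $1,180.57
Payment period 2: $1,180.57 +$22.00 interest = $1,202.57; pay $22.00 → $1,180.57
Payment period 3: $1,180.57 +$22.00 interest = $1,202.57; pay $289.52 → $913.05
Payment period 4: $913.05 +$17.00 interest = $930.05; pay $289.52 → $640.53
Payment period 5: $640.53 +$12.00 interest = $652.53; pay $289.52 → $363.01

$363.01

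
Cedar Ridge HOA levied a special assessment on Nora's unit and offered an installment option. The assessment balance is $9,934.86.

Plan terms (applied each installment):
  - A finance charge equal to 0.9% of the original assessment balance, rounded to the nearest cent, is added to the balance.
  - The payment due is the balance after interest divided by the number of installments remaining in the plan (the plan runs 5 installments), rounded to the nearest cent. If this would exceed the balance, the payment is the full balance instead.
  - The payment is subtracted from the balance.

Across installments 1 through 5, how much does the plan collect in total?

$10,381.91

Installment 1: $9,934.86 +$89.41 interest = $10,024.27; pay $2,004.85 → $8,019.42
Installment 2: $8,019.42 +$89.41 interest = $8,108.83; pay $2,027.21 → $6,081.62
Installment 3: $6,081.62 +$89.41 interest = $6,171.03; pay $2,057.01 → $4,114.02
Installment 4: $4,114.02 +$89.41 interest = $4,203.43; pay $2,101.72 → $2,101.71
Installment 5: $2,101.71 +$89.41 interest = $2,191.12; pay $2,191.12 → $0.00
Total paid: $10,381.91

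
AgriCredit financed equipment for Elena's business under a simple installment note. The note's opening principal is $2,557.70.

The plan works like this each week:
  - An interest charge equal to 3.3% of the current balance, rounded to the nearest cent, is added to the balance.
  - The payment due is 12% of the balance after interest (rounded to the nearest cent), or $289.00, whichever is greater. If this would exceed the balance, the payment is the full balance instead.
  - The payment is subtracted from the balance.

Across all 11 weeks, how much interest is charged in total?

$507.04

Week 1: $2,557.70 +$84.40 interest = $2,642.10; pay $317.05 → $2,325.05
Week 2: $2,325.05 +$76.73 interest = $2,401.78; pay $289.00 → $2,112.78
Week 3: $2,112.78 +$69.72 interest = $2,182.50; pay $289.00 → $1,893.50
Week 4: $1,893.50 +$62.49 interest = $1,955.99; pay $289.00 → $1,666.99
Week 5: $1,666.99 +$55.01 interest = $1,722.00; pay $289.00 → $1,433.00
Week 6: $1,433.00 +$47.29 interest = $1,480.29; pay $289.00 → $1,191.29
Week 7: $1,191.29 +$39.31 interest = $1,230.60; pay $289.00 → $941.60
Week 8: $941.60 +$31.07 interest = $972.67; pay $289.00 → $683.67
Week 9: $683.67 +$22.56 interest = $706.23; pay $289.00 → $417.23
Week 10: $417.23 +$13.77 interest = $431.00; pay $289.00 → $142.00
Week 11: $142.00 +$4.69 interest = $146.69; pay $146.69 → $0.00
Total interest: $84.40 + $76.73 + $69.72 + $62.49 + $55.01 + $47.29 + $39.31 + $31.07 + $22.56 + $13.77 + $4.69 = $507.04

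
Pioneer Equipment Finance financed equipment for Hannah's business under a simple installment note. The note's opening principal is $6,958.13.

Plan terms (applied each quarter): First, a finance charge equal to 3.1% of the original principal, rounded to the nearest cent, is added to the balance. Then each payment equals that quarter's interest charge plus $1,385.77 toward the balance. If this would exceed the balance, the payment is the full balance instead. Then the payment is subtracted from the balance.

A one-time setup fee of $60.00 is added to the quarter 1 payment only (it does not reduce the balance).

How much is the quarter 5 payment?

Quarter 1: opening $6,958.13; interest $215.70 → $7,173.83; payment $1,601.47 (+ $60.00 fee); balance $5,572.36
Quarter 2: opening $5,572.36; interest $215.70 → $5,788.06; payment $1,601.47; balance $4,186.59
Quarter 3: opening $4,186.59; interest $215.70 → $4,402.29; payment $1,601.47; balance $2,800.82
Quarter 4: opening $2,800.82; interest $215.70 → $3,016.52; payment $1,601.47; balance $1,415.05
Quarter 5: opening $1,415.05; interest $215.70 → $1,630.75; payment $1,601.47; balance $29.28

$1,601.47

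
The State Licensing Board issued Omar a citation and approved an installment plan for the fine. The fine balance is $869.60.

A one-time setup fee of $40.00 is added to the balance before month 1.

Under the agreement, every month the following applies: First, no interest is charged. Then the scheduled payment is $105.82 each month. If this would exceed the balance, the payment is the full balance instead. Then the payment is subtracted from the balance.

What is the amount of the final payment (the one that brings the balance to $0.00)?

$63.04

Month 1: $909.60 − $105.82 → $803.78
Month 2: $803.78 − $105.82 → $697.96
Month 3: $697.96 − $105.82 → $592.14
Month 4: $592.14 − $105.82 → $486.32
Month 5: $486.32 − $105.82 → $380.50
Month 6: $380.50 − $105.82 → $274.68
Month 7: $274.68 − $105.82 → $168.86
Month 8: $168.86 − $105.82 → $63.04
Month 9: $63.04 − $63.04 → $0.00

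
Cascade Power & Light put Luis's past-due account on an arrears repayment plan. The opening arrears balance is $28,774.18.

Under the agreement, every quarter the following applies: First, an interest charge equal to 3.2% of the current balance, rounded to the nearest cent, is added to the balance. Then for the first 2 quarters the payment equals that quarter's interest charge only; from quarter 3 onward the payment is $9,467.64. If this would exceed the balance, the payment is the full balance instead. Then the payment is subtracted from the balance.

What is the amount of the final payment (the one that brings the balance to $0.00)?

Quarter 1: opening $28,774.18; interest $920.77 → $29,694.95; payment $920.77; balance $28,774.18
Quarter 2: opening $28,774.18; interest $920.77 → $29,694.95; payment $920.77; balance $28,774.18
Quarter 3: opening $28,774.18; interest $920.77 → $29,694.95; payment $9,467.64; balance $20,227.31
Quarter 4: opening $20,227.31; interest $647.27 → $20,874.58; payment $9,467.64; balance $11,406.94
Quarter 5: opening $11,406.94; interest $365.02 → $11,771.96; payment $9,467.64; balance $2,304.32
Quarter 6: opening $2,304.32; interest $73.74 → $2,378.06; payment $2,378.06; balance $0.00

$2,378.06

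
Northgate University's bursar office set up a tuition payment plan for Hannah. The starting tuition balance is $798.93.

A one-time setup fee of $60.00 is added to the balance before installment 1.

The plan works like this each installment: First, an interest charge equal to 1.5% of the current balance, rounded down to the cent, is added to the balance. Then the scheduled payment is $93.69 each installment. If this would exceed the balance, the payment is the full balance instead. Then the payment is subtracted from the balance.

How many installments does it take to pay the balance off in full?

10

Installment 1: $858.93 +$12.88 interest = $871.81; pay $93.69 → $778.12
Installment 2: $778.12 +$11.67 interest = $789.79; pay $93.69 → $696.10
Installment 3: $696.10 +$10.44 interest = $706.54; pay $93.69 → $612.85
Installment 4: $612.85 +$9.19 interest = $622.04; pay $93.69 → $528.35
Installment 5: $528.35 +$7.92 interest = $536.27; pay $93.69 → $442.58
Installment 6: $442.58 +$6.63 interest = $449.21; pay $93.69 → $355.52
Installment 7: $355.52 +$5.33 interest = $360.85; pay $93.69 → $267.16
Installment 8: $267.16 +$4.00 interest = $271.16; pay $93.69 → $177.47
Installment 9: $177.47 +$2.66 interest = $180.13; pay $93.69 → $86.44
Installment 10: $86.44 +$1.29 interest = $87.73; pay $87.73 → $0.00
Balance reaches $0.00 in installment 10.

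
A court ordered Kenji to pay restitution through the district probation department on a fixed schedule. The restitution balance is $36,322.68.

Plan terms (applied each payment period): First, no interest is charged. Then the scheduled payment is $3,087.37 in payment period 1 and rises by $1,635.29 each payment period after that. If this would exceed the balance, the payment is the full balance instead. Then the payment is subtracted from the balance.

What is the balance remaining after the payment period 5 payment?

$4,532.93

Payment period 1: opening $36,322.68; payment $3,087.37; balance $33,235.31
Payment period 2: opening $33,235.31; payment $4,722.66; balance $28,512.65
Payment period 3: opening $28,512.65; payment $6,357.95; balance $22,154.70
Payment period 4: opening $22,154.70; payment $7,993.24; balance $14,161.46
Payment period 5: opening $14,161.46; payment $9,628.53; balance $4,532.93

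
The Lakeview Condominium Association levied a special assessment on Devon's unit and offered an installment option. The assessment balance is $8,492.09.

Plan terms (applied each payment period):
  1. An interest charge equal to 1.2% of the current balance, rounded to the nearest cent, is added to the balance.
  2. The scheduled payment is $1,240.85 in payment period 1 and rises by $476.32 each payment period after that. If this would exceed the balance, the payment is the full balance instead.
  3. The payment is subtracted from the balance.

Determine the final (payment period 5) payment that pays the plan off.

# | Opening | Interest | Payment | End bal
1 | $8,492.09 | $101.91 | $1,240.85 | $7,353.15
2 | $7,353.15 | $88.24 | $1,717.17 | $5,724.22
3 | $5,724.22 | $68.69 | $2,193.49 | $3,599.42
4 | $3,599.42 | $43.19 | $2,669.81 | $972.80
5 | $972.80 | $11.67 | $984.47 | $0.00

$984.47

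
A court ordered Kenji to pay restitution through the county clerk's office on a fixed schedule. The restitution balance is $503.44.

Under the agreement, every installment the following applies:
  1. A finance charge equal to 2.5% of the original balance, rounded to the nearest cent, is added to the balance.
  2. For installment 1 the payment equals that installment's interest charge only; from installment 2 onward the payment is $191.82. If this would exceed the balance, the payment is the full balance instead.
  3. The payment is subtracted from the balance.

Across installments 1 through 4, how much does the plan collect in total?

# | Opening | Interest | Payment | End bal
1 | $503.44 | $12.59 | $12.59 | $503.44
2 | $503.44 | $12.59 | $191.82 | $324.21
3 | $324.21 | $12.59 | $191.82 | $144.98
4 | $144.98 | $12.59 | $157.57 | $0.00
Total paid: $553.80

$553.80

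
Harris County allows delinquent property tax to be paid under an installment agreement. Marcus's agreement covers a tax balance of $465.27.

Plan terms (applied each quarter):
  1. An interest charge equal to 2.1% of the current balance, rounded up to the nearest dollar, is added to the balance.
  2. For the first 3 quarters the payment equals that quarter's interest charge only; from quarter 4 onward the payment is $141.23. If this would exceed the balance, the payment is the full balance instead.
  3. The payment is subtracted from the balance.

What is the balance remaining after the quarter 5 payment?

# | Opening | Interest | Payment | End bal
1 | $465.27 | $10.00 | $10.00 | $465.27
2 | $465.27 | $10.00 | $10.00 | $465.27
3 | $465.27 | $10.00 | $10.00 | $465.27
4 | $465.27 | $10.00 | $141.23 | $334.04
5 | $334.04 | $8.00 | $141.23 | $200.81

$200.81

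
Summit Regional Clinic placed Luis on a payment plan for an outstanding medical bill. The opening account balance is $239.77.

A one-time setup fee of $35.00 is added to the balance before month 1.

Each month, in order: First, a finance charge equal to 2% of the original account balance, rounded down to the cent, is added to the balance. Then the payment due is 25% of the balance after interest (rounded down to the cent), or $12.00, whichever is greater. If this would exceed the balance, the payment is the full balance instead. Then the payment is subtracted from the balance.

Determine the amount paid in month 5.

Month 1: $274.77 +$4.79 interest = $279.56; pay $69.89 → $209.67
Month 2: $209.67 +$4.79 interest = $214.46; pay $53.61 → $160.85
Month 3: $160.85 +$4.79 interest = $165.64; pay $41.41 → $124.23
Month 4: $124.23 +$4.79 interest = $129.02; pay $32.25 → $96.77
Month 5: $96.77 +$4.79 interest = $101.56; pay $25.39 → $76.17

$25.39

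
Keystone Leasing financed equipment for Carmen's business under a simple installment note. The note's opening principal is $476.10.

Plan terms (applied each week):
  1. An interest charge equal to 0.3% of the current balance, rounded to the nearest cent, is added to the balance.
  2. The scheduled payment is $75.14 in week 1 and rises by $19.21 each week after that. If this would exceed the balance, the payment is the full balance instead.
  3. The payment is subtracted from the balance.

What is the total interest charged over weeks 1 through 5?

Week 1: opening $476.10; interest $1.43 → $477.53; payment $75.14; balance $402.39
Week 2: opening $402.39; interest $1.21 → $403.60; payment $94.35; balance $309.25
Week 3: opening $309.25; interest $0.93 → $310.18; payment $113.56; balance $196.62
Week 4: opening $196.62; interest $0.59 → $197.21; payment $132.77; balance $64.44
Week 5: opening $64.44; interest $0.19 → $64.63; payment $64.63; balance $0.00
Total interest: $1.43 + $1.21 + $0.93 + $0.59 + $0.19 = $4.35

$4.35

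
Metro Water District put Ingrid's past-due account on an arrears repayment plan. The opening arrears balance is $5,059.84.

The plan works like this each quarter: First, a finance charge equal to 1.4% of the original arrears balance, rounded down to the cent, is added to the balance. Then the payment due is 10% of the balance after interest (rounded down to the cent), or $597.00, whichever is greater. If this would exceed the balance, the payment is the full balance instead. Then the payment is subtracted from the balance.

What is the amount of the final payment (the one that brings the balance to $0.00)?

Quarter 1: $5,059.84 +$70.83 interest = $5,130.67; pay $597.00 → $4,533.67
Quarter 2: $4,533.67 +$70.83 interest = $4,604.50; pay $597.00 → $4,007.50
Quarter 3: $4,007.50 +$70.83 interest = $4,078.33; pay $597.00 → $3,481.33
Quarter 4: $3,481.33 +$70.83 interest = $3,552.16; pay $597.00 → $2,955.16
Quarter 5: $2,955.16 +$70.83 interest = $3,025.99; pay $597.00 → $2,428.99
Quarter 6: $2,428.99 +$70.83 interest = $2,499.82; pay $597.00 → $1,902.82
Quarter 7: $1,902.82 +$70.83 interest = $1,973.65; pay $597.00 → $1,376.65
Quarter 8: $1,376.65 +$70.83 interest = $1,447.48; pay $597.00 → $850.48
Quarter 9: $850.48 +$70.83 interest = $921.31; pay $597.00 → $324.31
Quarter 10: $324.31 +$70.83 interest = $395.14; pay $395.14 → $0.00

$395.14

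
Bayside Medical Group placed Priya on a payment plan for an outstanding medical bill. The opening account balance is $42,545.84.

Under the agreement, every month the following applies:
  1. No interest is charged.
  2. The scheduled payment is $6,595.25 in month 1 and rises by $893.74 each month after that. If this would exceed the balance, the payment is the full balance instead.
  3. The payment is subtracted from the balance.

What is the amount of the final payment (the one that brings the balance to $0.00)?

$632.19

Month 1: opening $42,545.84; payment $6,595.25; balance $35,950.59
Month 2: opening $35,950.59; payment $7,488.99; balance $28,461.60
Month 3: opening $28,461.60; payment $8,382.73; balance $20,078.87
Month 4: opening $20,078.87; payment $9,276.47; balance $10,802.40
Month 5: opening $10,802.40; payment $10,170.21; balance $632.19
Month 6: opening $632.19; payment $632.19; balance $0.00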